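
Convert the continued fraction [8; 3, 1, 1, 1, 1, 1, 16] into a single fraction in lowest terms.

Start with 16.
1 + 1/(16/1) = 1 + 1/16 = 17/16
1 + 1/(17/16) = 1 + 16/17 = 33/17
1 + 1/(33/17) = 1 + 17/33 = 50/33
1 + 1/(50/33) = 1 + 33/50 = 83/50
1 + 1/(83/50) = 1 + 50/83 = 133/83
3 + 1/(133/83) = 3 + 83/133 = 482/133
8 + 1/(482/133) = 8 + 133/482 = 3989/482

3989/482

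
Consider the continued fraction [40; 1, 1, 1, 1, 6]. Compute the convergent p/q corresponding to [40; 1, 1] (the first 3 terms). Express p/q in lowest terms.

81/2

a_0 = 40: 40/1
a_1 = 1: 41/1
a_2 = 1: 81/2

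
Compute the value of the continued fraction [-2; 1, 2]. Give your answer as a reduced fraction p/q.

Start with 2.
1 + 1/(2/1) = 1 + 1/2 = 3/2
-2 + 1/(3/2) = -2 + 2/3 = -4/3

-4/3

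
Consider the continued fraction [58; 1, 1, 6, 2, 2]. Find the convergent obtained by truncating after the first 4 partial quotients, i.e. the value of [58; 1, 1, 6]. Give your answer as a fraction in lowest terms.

Start with 6.
1 + 1/(6/1) = 1 + 1/6 = 7/6
1 + 1/(7/6) = 1 + 6/7 = 13/7
58 + 1/(13/7) = 58 + 7/13 = 761/13

761/13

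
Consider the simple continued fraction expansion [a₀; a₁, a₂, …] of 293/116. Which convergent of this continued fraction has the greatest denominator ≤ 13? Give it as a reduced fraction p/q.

5/2

List convergents until the denominator exceeds the bound:
a_0 = 2: 2/1  (≤ bound)
a_1 = 1: 3/1  (≤ bound)
a_2 = 1: 5/2  (≤ bound)
a_3 = 9: 48/19  (> 13, stop)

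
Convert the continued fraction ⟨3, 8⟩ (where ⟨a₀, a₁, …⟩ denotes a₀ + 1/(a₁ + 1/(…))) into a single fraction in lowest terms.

25/8

Collapse the nested fraction from the inside out:
Start with 8.
3 + 1/(8/1) = 3 + 1/8 = 25/8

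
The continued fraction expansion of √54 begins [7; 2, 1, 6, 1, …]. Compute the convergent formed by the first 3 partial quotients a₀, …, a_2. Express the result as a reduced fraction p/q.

Start with 1.
2 + 1/(1/1) = 2 + 1/1 = 3/1
7 + 1/(3/1) = 7 + 1/3 = 22/3

22/3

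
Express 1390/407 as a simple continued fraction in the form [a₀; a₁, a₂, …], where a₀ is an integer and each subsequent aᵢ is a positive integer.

[3; 2, 2, 2, 4, 2, 3]

Repeatedly divide and take the remainder:
⌊1390/407⌋ = 3, remainder 169
⌊407/169⌋ = 2, remainder 69
⌊169/69⌋ = 2, remainder 31
⌊69/31⌋ = 2, remainder 7
⌊31/7⌋ = 4, remainder 3
⌊7/3⌋ = 2, remainder 1
⌊3/1⌋ = 3, remainder 0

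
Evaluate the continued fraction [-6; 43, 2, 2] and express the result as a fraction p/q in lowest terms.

-1297/217

a_0 = -6: -6/1
a_1 = 43: -257/43
a_2 = 2: -520/87
a_3 = 2: -1297/217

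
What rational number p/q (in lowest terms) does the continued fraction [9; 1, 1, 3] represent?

67/7

a_0 = 9: 9/1
a_1 = 1: 10/1
a_2 = 1: 19/2
a_3 = 3: 67/7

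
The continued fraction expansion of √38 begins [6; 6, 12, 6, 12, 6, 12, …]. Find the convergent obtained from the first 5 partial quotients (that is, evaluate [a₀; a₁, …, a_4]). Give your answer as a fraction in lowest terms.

Use the convergent recurrence hₖ = aₖ·hₖ₋₁ + hₖ₋₂ (and likewise for the denominators kₖ):
a_0 = 6: 6/1
a_1 = 6: 37/6
a_2 = 12: 450/73
a_3 = 6: 2737/444
a_4 = 12: 33294/5401

33294/5401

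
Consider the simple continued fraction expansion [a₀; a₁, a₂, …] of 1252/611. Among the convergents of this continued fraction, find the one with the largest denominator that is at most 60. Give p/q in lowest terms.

List convergents until the denominator exceeds the bound:
a_0 = 2: 2/1  (≤ bound)
a_1 = 20: 41/20  (≤ bound)
a_2 = 2: 84/41  (≤ bound)
a_3 = 1: 125/61  (> 60, stop)

84/41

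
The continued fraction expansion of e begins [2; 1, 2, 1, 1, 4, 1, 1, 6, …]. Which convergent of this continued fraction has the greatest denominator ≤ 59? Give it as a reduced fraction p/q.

a_0 = 2: 2/1  (≤ bound)
a_1 = 1: 3/1  (≤ bound)
a_2 = 2: 8/3  (≤ bound)
a_3 = 1: 11/4  (≤ bound)
a_4 = 1: 19/7  (≤ bound)
a_5 = 4: 87/32  (≤ bound)
a_6 = 1: 106/39  (≤ bound)
a_7 = 1: 193/71  (> 59, stop)

106/39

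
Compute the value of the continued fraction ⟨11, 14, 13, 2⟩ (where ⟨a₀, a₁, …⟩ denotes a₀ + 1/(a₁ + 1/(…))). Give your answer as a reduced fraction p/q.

a_0 = 11: 11/1
a_1 = 14: 155/14
a_2 = 13: 2026/183
a_3 = 2: 4207/380

4207/380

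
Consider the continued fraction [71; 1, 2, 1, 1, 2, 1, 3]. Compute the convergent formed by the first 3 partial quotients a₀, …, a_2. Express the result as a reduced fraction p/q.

215/3

Starting at the tail and folding back:
Start with 2.
1 + 1/(2/1) = 1 + 1/2 = 3/2
71 + 1/(3/2) = 71 + 2/3 = 215/3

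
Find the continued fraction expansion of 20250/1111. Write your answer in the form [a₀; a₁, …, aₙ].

[18; 4, 2, 2, 4, 5, 2]

Repeatedly divide and take the remainder:
20250 ÷ 1111 → quotient 18, remainder 252
1111 ÷ 252 → quotient 4, remainder 103
252 ÷ 103 → quotient 2, remainder 46
103 ÷ 46 → quotient 2, remainder 11
46 ÷ 11 → quotient 4, remainder 2
11 ÷ 2 → quotient 5, remainder 1
2 ÷ 1 → quotient 2, remainder 0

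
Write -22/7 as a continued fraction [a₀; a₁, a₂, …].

[-4; 1, 6]

Run the Euclidean algorithm, recording each quotient:
-22 = -4·7 + 6, so a_0 = -4
7 = 1·6 + 1, so a_1 = 1
6 = 6·1 + 0, so a_2 = 6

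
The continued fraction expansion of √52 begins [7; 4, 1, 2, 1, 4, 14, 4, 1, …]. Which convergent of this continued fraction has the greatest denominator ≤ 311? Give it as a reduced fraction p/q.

a_0 = 7: 7/1  (≤ bound)
a_1 = 4: 29/4  (≤ bound)
a_2 = 1: 36/5  (≤ bound)
a_3 = 2: 101/14  (≤ bound)
a_4 = 1: 137/19  (≤ bound)
a_5 = 4: 649/90  (≤ bound)
a_6 = 14: 9223/1279  (> 311, stop)

649/90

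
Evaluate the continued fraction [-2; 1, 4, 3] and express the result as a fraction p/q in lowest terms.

Start with 3.
4 + 1/(3/1) = 4 + 1/3 = 13/3
1 + 1/(13/3) = 1 + 3/13 = 16/13
-2 + 1/(16/13) = -2 + 13/16 = -19/16

-19/16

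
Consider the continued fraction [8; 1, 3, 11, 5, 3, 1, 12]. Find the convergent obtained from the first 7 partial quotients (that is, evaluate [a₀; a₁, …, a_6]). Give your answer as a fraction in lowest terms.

Build up convergents one term at a time:
a_0 = 8: 8/1
a_1 = 1: 9/1
a_2 = 3: 35/4
a_3 = 11: 394/45
a_4 = 5: 2005/229
a_5 = 3: 6409/732
a_6 = 1: 8414/961

8414/961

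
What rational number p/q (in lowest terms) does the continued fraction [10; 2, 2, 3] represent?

177/17

Work from the innermost term outward:
Start with 3.
2 + 1/(3/1) = 2 + 1/3 = 7/3
2 + 1/(7/3) = 2 + 3/7 = 17/7
10 + 1/(17/7) = 10 + 7/17 = 177/17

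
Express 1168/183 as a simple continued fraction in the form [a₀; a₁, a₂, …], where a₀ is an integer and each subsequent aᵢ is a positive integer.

[6; 2, 1, 1, 1, 1, 2, 5]

Run the Euclidean algorithm, recording each quotient:
⌊1168/183⌋ = 6, remainder 70
⌊183/70⌋ = 2, remainder 43
⌊70/43⌋ = 1, remainder 27
⌊43/27⌋ = 1, remainder 16
⌊27/16⌋ = 1, remainder 11
⌊16/11⌋ = 1, remainder 5
⌊11/5⌋ = 2, remainder 1
⌊5/1⌋ = 5, remainder 0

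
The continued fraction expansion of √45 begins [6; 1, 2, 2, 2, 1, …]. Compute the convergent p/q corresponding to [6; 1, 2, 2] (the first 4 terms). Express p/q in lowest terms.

47/7

Start with 2.
2 + 1/(2/1) = 2 + 1/2 = 5/2
1 + 1/(5/2) = 1 + 2/5 = 7/5
6 + 1/(7/5) = 6 + 5/7 = 47/7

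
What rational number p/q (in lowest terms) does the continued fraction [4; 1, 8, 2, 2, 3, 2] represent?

Start with 2.
3 + 1/(2/1) = 3 + 1/2 = 7/2
2 + 1/(7/2) = 2 + 2/7 = 16/7
2 + 1/(16/7) = 2 + 7/16 = 39/16
8 + 1/(39/16) = 8 + 16/39 = 328/39
1 + 1/(328/39) = 1 + 39/328 = 367/328
4 + 1/(367/328) = 4 + 328/367 = 1796/367

1796/367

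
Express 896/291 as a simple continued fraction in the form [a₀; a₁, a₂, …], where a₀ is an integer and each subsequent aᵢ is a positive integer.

Repeatedly divide and take the remainder:
896 ÷ 291 → quotient 3, remainder 23
291 ÷ 23 → quotient 12, remainder 15
23 ÷ 15 → quotient 1, remainder 8
15 ÷ 8 → quotient 1, remainder 7
8 ÷ 7 → quotient 1, remainder 1
7 ÷ 1 → quotient 7, remainder 0

[3; 12, 1, 1, 1, 7]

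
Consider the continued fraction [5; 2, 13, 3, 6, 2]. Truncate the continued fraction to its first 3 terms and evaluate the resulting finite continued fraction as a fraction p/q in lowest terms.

148/27

a_0 = 5: 5/1
a_1 = 2: 11/2
a_2 = 13: 148/27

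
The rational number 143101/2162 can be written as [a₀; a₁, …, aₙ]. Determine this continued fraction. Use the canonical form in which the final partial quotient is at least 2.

143101 = 66·2162 + 409, so a_0 = 66
2162 = 5·409 + 117, so a_1 = 5
409 = 3·117 + 58, so a_2 = 3
117 = 2·58 + 1, so a_3 = 2
58 = 58·1 + 0, so a_4 = 58

[66; 5, 3, 2, 58]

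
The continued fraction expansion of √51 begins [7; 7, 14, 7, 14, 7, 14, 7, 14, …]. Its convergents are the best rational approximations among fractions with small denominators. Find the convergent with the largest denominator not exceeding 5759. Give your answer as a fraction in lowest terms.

4999/700

a_0 = 7: 7/1  (≤ bound)
a_1 = 7: 50/7  (≤ bound)
a_2 = 14: 707/99  (≤ bound)
a_3 = 7: 4999/700  (≤ bound)
a_4 = 14: 70693/9899  (> 5759, stop)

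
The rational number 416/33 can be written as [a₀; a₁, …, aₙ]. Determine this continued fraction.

[12; 1, 1, 1, 1, 6]

Run the Euclidean algorithm, recording each quotient:
416 ÷ 33 → quotient 12, remainder 20
33 ÷ 20 → quotient 1, remainder 13
20 ÷ 13 → quotient 1, remainder 7
13 ÷ 7 → quotient 1, remainder 6
7 ÷ 6 → quotient 1, remainder 1
6 ÷ 1 → quotient 6, remainder 0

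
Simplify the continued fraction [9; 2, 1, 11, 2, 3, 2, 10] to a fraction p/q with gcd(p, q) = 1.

a_0 = 9: 9/1
a_1 = 2: 19/2
a_2 = 1: 28/3
a_3 = 11: 327/35
a_4 = 2: 682/73
a_5 = 3: 2373/254
a_6 = 2: 5428/581
a_7 = 10: 56653/6064

56653/6064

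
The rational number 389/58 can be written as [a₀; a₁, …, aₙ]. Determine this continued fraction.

[6; 1, 2, 2, 2, 3]

389 ÷ 58 → quotient 6, remainder 41
58 ÷ 41 → quotient 1, remainder 17
41 ÷ 17 → quotient 2, remainder 7
17 ÷ 7 → quotient 2, remainder 3
7 ÷ 3 → quotient 2, remainder 1
3 ÷ 1 → quotient 3, remainder 0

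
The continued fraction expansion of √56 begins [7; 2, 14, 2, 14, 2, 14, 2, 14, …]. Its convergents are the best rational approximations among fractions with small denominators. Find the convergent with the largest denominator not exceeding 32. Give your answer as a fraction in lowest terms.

217/29

a_0 = 7: 7/1  (≤ bound)
a_1 = 2: 15/2  (≤ bound)
a_2 = 14: 217/29  (≤ bound)
a_3 = 2: 449/60  (> 32, stop)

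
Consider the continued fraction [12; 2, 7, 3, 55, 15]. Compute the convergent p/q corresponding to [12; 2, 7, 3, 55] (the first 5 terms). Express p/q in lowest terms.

32417/2600

Build up convergents one term at a time:
a_0 = 12: 12/1
a_1 = 2: 25/2
a_2 = 7: 187/15
a_3 = 3: 586/47
a_4 = 55: 32417/2600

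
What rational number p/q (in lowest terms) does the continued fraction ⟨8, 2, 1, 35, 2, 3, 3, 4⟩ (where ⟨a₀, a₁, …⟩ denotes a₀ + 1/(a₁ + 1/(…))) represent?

a_0 = 8: 8/1
a_1 = 2: 17/2
a_2 = 1: 25/3
a_3 = 35: 892/107
a_4 = 2: 1809/217
a_5 = 3: 6319/758
a_6 = 3: 20766/2491
a_7 = 4: 89383/10722

89383/10722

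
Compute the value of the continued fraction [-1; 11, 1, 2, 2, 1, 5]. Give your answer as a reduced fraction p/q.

a_0 = -1: -1/1
a_1 = 11: -10/11
a_2 = 1: -11/12
a_3 = 2: -32/35
a_4 = 2: -75/82
a_5 = 1: -107/117
a_6 = 5: -610/667

-610/667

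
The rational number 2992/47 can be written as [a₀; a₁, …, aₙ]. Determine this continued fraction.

Run the Euclidean algorithm, recording each quotient:
⌊2992/47⌋ = 63, remainder 31
⌊47/31⌋ = 1, remainder 16
⌊31/16⌋ = 1, remainder 15
⌊16/15⌋ = 1, remainder 1
⌊15/1⌋ = 15, remainder 0

[63; 1, 1, 1, 15]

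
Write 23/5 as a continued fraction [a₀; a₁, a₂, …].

[4; 1, 1, 2]

23 = 4·5 + 3, so a_0 = 4
5 = 1·3 + 2, so a_1 = 1
3 = 1·2 + 1, so a_2 = 1
2 = 2·1 + 0, so a_3 = 2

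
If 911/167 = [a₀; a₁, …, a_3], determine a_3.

911 ÷ 167 → quotient 5, remainder 76
167 ÷ 76 → quotient 2, remainder 15
76 ÷ 15 → quotient 5, remainder 1
15 ÷ 1 → quotient 15, remainder 0

15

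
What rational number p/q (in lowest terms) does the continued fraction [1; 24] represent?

25/24

Work from the innermost term outward:
Start with 24.
1 + 1/(24/1) = 1 + 1/24 = 25/24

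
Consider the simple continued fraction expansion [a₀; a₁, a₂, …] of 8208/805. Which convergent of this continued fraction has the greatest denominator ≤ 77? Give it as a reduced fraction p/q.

a_0 = 10: 10/1  (≤ bound)
a_1 = 5: 51/5  (≤ bound)
a_2 = 10: 520/51  (≤ bound)
a_3 = 1: 571/56  (≤ bound)
a_4 = 1: 1091/107  (> 77, stop)

571/56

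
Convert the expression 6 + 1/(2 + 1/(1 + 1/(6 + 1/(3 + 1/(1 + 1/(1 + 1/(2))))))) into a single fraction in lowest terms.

2381/375

Collapse the nested fraction from the inside out:
Start with 2.
1 + 1/(2/1) = 1 + 1/2 = 3/2
1 + 1/(3/2) = 1 + 2/3 = 5/3
3 + 1/(5/3) = 3 + 3/5 = 18/5
6 + 1/(18/5) = 6 + 5/18 = 113/18
1 + 1/(113/18) = 1 + 18/113 = 131/113
2 + 1/(131/113) = 2 + 113/131 = 375/131
6 + 1/(375/131) = 6 + 131/375 = 2381/375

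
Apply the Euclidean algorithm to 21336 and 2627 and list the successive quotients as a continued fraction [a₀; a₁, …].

⌊21336/2627⌋ = 8, remainder 320
⌊2627/320⌋ = 8, remainder 67
⌊320/67⌋ = 4, remainder 52
⌊67/52⌋ = 1, remainder 15
⌊52/15⌋ = 3, remainder 7
⌊15/7⌋ = 2, remainder 1
⌊7/1⌋ = 7, remainder 0

[8; 8, 4, 1, 3, 2, 7]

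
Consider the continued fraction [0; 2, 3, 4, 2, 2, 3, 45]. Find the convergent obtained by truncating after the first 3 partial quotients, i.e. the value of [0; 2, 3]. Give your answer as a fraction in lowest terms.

a_0 = 0: 0/1
a_1 = 2: 1/2
a_2 = 3: 3/7

3/7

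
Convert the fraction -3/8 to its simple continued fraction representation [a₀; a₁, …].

[-1; 1, 1, 1, 2]

Repeatedly divide and take the remainder:
⌊-3/8⌋ = -1, remainder 5
⌊8/5⌋ = 1, remainder 3
⌊5/3⌋ = 1, remainder 2
⌊3/2⌋ = 1, remainder 1
⌊2/1⌋ = 2, remainder 0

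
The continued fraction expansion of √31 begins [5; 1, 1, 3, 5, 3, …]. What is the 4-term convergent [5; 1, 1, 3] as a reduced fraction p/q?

39/7

Collapse the nested fraction from the inside out:
Start with 3.
1 + 1/(3/1) = 1 + 1/3 = 4/3
1 + 1/(4/3) = 1 + 3/4 = 7/4
5 + 1/(7/4) = 5 + 4/7 = 39/7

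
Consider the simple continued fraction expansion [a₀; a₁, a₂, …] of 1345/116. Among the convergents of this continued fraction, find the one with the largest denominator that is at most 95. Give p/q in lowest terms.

429/37

a_0 = 11: 11/1  (≤ bound)
a_1 = 1: 12/1  (≤ bound)
a_2 = 1: 23/2  (≤ bound)
a_3 = 2: 58/5  (≤ bound)
a_4 = 7: 429/37  (≤ bound)
a_5 = 3: 1345/116  (> 95, stop)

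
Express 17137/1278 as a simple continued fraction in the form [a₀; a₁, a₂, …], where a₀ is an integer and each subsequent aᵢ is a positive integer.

17137 = 13·1278 + 523, so a_0 = 13
1278 = 2·523 + 232, so a_1 = 2
523 = 2·232 + 59, so a_2 = 2
232 = 3·59 + 55, so a_3 = 3
59 = 1·55 + 4, so a_4 = 1
55 = 13·4 + 3, so a_5 = 13
4 = 1·3 + 1, so a_6 = 1
3 = 3·1 + 0, so a_7 = 3

[13; 2, 2, 3, 1, 13, 1, 3]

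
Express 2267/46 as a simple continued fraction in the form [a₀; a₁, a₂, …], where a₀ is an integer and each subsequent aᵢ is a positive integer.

Repeatedly divide and take the remainder:
2267 ÷ 46 → quotient 49, remainder 13
46 ÷ 13 → quotient 3, remainder 7
13 ÷ 7 → quotient 1, remainder 6
7 ÷ 6 → quotient 1, remainder 1
6 ÷ 1 → quotient 6, remainder 0

[49; 3, 1, 1, 6]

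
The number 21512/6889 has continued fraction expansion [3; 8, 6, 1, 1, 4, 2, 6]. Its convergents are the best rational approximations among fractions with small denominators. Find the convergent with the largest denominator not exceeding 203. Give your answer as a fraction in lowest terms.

331/106

List convergents until the denominator exceeds the bound:
a_0 = 3: 3/1  (≤ bound)
a_1 = 8: 25/8  (≤ bound)
a_2 = 6: 153/49  (≤ bound)
a_3 = 1: 178/57  (≤ bound)
a_4 = 1: 331/106  (≤ bound)
a_5 = 4: 1502/481  (> 203, stop)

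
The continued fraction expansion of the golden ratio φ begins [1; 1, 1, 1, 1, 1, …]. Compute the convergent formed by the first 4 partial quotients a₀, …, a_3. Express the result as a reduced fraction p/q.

5/3

Start with 1.
1 + 1/(1/1) = 1 + 1/1 = 2/1
1 + 1/(2/1) = 1 + 1/2 = 3/2
1 + 1/(3/2) = 1 + 2/3 = 5/3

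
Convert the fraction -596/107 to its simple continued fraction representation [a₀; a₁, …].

⌊-596/107⌋ = -6, remainder 46
⌊107/46⌋ = 2, remainder 15
⌊46/15⌋ = 3, remainder 1
⌊15/1⌋ = 15, remainder 0

[-6; 2, 3, 15]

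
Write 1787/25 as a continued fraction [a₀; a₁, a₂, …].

[71; 2, 12]

Repeatedly divide and take the remainder:
1787 ÷ 25 → quotient 71, remainder 12
25 ÷ 12 → quotient 2, remainder 1
12 ÷ 1 → quotient 12, remainder 0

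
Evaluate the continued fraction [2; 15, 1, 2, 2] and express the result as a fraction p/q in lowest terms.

227/110

a_0 = 2: 2/1
a_1 = 15: 31/15
a_2 = 1: 33/16
a_3 = 2: 97/47
a_4 = 2: 227/110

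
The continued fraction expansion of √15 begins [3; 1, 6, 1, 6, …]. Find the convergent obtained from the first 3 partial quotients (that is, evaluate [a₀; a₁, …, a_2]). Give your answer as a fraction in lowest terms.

27/7

Build up convergents one term at a time:
a_0 = 3: 3/1
a_1 = 1: 4/1
a_2 = 6: 27/7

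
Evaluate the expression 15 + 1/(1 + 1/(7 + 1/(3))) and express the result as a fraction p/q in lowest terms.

397/25

Start with 3.
7 + 1/(3/1) = 7 + 1/3 = 22/3
1 + 1/(22/3) = 1 + 3/22 = 25/22
15 + 1/(25/22) = 15 + 22/25 = 397/25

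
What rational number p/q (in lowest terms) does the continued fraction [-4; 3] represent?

a_0 = -4: -4/1
a_1 = 3: -11/3

-11/3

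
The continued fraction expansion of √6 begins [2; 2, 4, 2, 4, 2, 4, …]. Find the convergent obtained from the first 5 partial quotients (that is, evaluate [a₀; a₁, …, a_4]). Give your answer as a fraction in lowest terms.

a_0 = 2: 2/1
a_1 = 2: 5/2
a_2 = 4: 22/9
a_3 = 2: 49/20
a_4 = 4: 218/89

218/89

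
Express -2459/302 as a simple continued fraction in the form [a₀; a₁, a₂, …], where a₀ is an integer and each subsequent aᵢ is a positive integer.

[-9; 1, 6, 43]

Apply division with remainder until the remainder is 0:
-2459 = -9·302 + 259, so a_0 = -9
302 = 1·259 + 43, so a_1 = 1
259 = 6·43 + 1, so a_2 = 6
43 = 43·1 + 0, so a_3 = 43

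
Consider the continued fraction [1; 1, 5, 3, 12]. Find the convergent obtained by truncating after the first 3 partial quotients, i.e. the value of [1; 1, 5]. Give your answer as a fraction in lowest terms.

Work from the innermost term outward:
Start with 5.
1 + 1/(5/1) = 1 + 1/5 = 6/5
1 + 1/(6/5) = 1 + 5/6 = 11/6

11/6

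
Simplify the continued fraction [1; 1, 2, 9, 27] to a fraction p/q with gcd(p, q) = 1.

Start with 27.
9 + 1/(27/1) = 9 + 1/27 = 244/27
2 + 1/(244/27) = 2 + 27/244 = 515/244
1 + 1/(515/244) = 1 + 244/515 = 759/515
1 + 1/(759/515) = 1 + 515/759 = 1274/759

1274/759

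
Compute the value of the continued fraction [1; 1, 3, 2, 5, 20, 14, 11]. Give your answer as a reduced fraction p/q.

Start with 11.
14 + 1/(11/1) = 14 + 1/11 = 155/11
20 + 1/(155/11) = 20 + 11/155 = 3111/155
5 + 1/(3111/155) = 5 + 155/3111 = 15710/3111
2 + 1/(15710/3111) = 2 + 3111/15710 = 34531/15710
3 + 1/(34531/15710) = 3 + 15710/34531 = 119303/34531
1 + 1/(119303/34531) = 1 + 34531/119303 = 153834/119303
1 + 1/(153834/119303) = 1 + 119303/153834 = 273137/153834

273137/153834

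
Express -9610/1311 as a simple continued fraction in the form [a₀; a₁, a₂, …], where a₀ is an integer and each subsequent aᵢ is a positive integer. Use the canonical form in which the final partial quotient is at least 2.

-9610 = -8·1311 + 878, so a_0 = -8
1311 = 1·878 + 433, so a_1 = 1
878 = 2·433 + 12, so a_2 = 2
433 = 36·12 + 1, so a_3 = 36
12 = 12·1 + 0, so a_4 = 12

[-8; 1, 2, 36, 12]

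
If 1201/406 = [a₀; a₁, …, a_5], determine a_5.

2

⌊1201/406⌋ = 2, remainder 389
⌊406/389⌋ = 1, remainder 17
⌊389/17⌋ = 22, remainder 15
⌊17/15⌋ = 1, remainder 2
⌊15/2⌋ = 7, remainder 1
⌊2/1⌋ = 2, remainder 0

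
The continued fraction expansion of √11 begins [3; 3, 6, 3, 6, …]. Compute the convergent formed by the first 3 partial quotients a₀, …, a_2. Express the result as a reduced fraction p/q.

Compute successive convergents:
a_0 = 3: 3/1
a_1 = 3: 10/3
a_2 = 6: 63/19

63/19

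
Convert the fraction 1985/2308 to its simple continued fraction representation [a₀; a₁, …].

[0; 1, 6, 6, 1, 6, 1, 5]

⌊1985/2308⌋ = 0, remainder 1985
⌊2308/1985⌋ = 1, remainder 323
⌊1985/323⌋ = 6, remainder 47
⌊323/47⌋ = 6, remainder 41
⌊47/41⌋ = 1, remainder 6
⌊41/6⌋ = 6, remainder 5
⌊6/5⌋ = 1, remainder 1
⌊5/1⌋ = 5, remainder 0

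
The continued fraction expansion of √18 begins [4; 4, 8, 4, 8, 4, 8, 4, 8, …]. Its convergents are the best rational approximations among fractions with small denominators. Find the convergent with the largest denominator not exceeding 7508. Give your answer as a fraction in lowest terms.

19601/4620

a_0 = 4: 4/1  (≤ bound)
a_1 = 4: 17/4  (≤ bound)
a_2 = 8: 140/33  (≤ bound)
a_3 = 4: 577/136  (≤ bound)
a_4 = 8: 4756/1121  (≤ bound)
a_5 = 4: 19601/4620  (≤ bound)
a_6 = 8: 161564/38081  (> 7508, stop)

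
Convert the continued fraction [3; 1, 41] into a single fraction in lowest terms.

167/42

Start with 41.
1 + 1/(41/1) = 1 + 1/41 = 42/41
3 + 1/(42/41) = 3 + 41/42 = 167/42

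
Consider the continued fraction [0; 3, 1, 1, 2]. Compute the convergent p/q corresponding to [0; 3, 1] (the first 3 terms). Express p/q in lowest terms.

1/4

Work from the innermost term outward:
Start with 1.
3 + 1/(1/1) = 3 + 1/1 = 4/1
0 + 1/(4/1) = 0 + 1/4 = 1/4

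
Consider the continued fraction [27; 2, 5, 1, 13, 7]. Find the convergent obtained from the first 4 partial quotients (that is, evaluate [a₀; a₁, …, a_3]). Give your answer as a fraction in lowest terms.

Start with 1.
5 + 1/(1/1) = 5 + 1/1 = 6/1
2 + 1/(6/1) = 2 + 1/6 = 13/6
27 + 1/(13/6) = 27 + 6/13 = 357/13

357/13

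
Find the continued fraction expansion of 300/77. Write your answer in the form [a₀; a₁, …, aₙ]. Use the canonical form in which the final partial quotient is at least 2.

⌊300/77⌋ = 3, remainder 69
⌊77/69⌋ = 1, remainder 8
⌊69/8⌋ = 8, remainder 5
⌊8/5⌋ = 1, remainder 3
⌊5/3⌋ = 1, remainder 2
⌊3/2⌋ = 1, remainder 1
⌊2/1⌋ = 2, remainder 0

[3; 1, 8, 1, 1, 1, 2]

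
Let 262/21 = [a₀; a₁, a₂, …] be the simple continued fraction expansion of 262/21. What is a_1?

2

262 ÷ 21 → quotient 12, remainder 10
21 ÷ 10 → quotient 2, remainder 1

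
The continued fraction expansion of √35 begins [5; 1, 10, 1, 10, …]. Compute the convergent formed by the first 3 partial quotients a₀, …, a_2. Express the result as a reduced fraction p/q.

65/11

Compute successive convergents:
a_0 = 5: 5/1
a_1 = 1: 6/1
a_2 = 10: 65/11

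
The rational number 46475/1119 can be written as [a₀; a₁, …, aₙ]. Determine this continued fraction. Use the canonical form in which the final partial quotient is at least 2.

⌊46475/1119⌋ = 41, remainder 596
⌊1119/596⌋ = 1, remainder 523
⌊596/523⌋ = 1, remainder 73
⌊523/73⌋ = 7, remainder 12
⌊73/12⌋ = 6, remainder 1
⌊12/1⌋ = 12, remainder 0

[41; 1, 1, 7, 6, 12]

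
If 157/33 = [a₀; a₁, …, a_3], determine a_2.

Run the Euclidean algorithm, recording each quotient:
157 = 4·33 + 25, so a_0 = 4
33 = 1·25 + 8, so a_1 = 1
25 = 3·8 + 1, so a_2 = 3

3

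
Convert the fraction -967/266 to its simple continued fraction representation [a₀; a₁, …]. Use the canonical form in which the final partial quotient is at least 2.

[-4; 2, 1, 2, 1, 7, 3]

-967 ÷ 266 → quotient -4, remainder 97
266 ÷ 97 → quotient 2, remainder 72
97 ÷ 72 → quotient 1, remainder 25
72 ÷ 25 → quotient 2, remainder 22
25 ÷ 22 → quotient 1, remainder 3
22 ÷ 3 → quotient 7, remainder 1
3 ÷ 1 → quotient 3, remainder 0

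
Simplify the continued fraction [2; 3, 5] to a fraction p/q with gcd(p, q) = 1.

37/16

Compute successive convergents:
a_0 = 2: 2/1
a_1 = 3: 7/3
a_2 = 5: 37/16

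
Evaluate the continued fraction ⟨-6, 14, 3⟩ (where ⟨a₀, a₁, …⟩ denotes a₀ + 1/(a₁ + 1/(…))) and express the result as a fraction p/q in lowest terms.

-255/43

a_0 = -6: -6/1
a_1 = 14: -83/14
a_2 = 3: -255/43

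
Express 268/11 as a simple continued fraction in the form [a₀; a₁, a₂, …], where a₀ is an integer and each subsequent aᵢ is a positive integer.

[24; 2, 1, 3]

Apply division with remainder until the remainder is 0:
⌊268/11⌋ = 24, remainder 4
⌊11/4⌋ = 2, remainder 3
⌊4/3⌋ = 1, remainder 1
⌊3/1⌋ = 3, remainder 0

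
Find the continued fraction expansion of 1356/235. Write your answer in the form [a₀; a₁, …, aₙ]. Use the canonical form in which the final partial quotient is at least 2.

1356 ÷ 235 → quotient 5, remainder 181
235 ÷ 181 → quotient 1, remainder 54
181 ÷ 54 → quotient 3, remainder 19
54 ÷ 19 → quotient 2, remainder 16
19 ÷ 16 → quotient 1, remainder 3
16 ÷ 3 → quotient 5, remainder 1
3 ÷ 1 → quotient 3, remainder 0

[5; 1, 3, 2, 1, 5, 3]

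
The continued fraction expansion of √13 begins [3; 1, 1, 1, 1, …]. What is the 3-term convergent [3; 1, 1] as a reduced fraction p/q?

7/2

a_0 = 3: 3/1
a_1 = 1: 4/1
a_2 = 1: 7/2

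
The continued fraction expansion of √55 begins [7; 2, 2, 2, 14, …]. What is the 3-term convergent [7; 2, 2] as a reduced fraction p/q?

37/5

Use the convergent recurrence hₖ = aₖ·hₖ₋₁ + hₖ₋₂ (and likewise for the denominators kₖ):
a_0 = 7: 7/1
a_1 = 2: 15/2
a_2 = 2: 37/5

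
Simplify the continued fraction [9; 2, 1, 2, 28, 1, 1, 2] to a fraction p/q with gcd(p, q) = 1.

10865/1159

Start with 2.
1 + 1/(2/1) = 1 + 1/2 = 3/2
1 + 1/(3/2) = 1 + 2/3 = 5/3
28 + 1/(5/3) = 28 + 3/5 = 143/5
2 + 1/(143/5) = 2 + 5/143 = 291/143
1 + 1/(291/143) = 1 + 143/291 = 434/291
2 + 1/(434/291) = 2 + 291/434 = 1159/434
9 + 1/(1159/434) = 9 + 434/1159 = 10865/1159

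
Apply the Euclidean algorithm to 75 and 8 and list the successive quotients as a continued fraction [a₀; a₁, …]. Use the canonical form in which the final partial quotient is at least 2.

[9; 2, 1, 2]

Repeatedly divide and take the remainder:
75 ÷ 8 → quotient 9, remainder 3
8 ÷ 3 → quotient 2, remainder 2
3 ÷ 2 → quotient 1, remainder 1
2 ÷ 1 → quotient 2, remainder 0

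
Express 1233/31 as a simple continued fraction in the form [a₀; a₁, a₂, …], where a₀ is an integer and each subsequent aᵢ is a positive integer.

[39; 1, 3, 2, 3]

Run the Euclidean algorithm, recording each quotient:
1233 ÷ 31 → quotient 39, remainder 24
31 ÷ 24 → quotient 1, remainder 7
24 ÷ 7 → quotient 3, remainder 3
7 ÷ 3 → quotient 2, remainder 1
3 ÷ 1 → quotient 3, remainder 0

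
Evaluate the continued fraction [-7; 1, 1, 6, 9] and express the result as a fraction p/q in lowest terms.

-769/119

Starting at the tail and folding back:
Start with 9.
6 + 1/(9/1) = 6 + 1/9 = 55/9
1 + 1/(55/9) = 1 + 9/55 = 64/55
1 + 1/(64/55) = 1 + 55/64 = 119/64
-7 + 1/(119/64) = -7 + 64/119 = -769/119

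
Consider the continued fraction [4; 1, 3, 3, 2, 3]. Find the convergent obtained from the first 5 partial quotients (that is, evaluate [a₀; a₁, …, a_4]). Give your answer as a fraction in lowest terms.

Start with 2.
3 + 1/(2/1) = 3 + 1/2 = 7/2
3 + 1/(7/2) = 3 + 2/7 = 23/7
1 + 1/(23/7) = 1 + 7/23 = 30/23
4 + 1/(30/23) = 4 + 23/30 = 143/30

143/30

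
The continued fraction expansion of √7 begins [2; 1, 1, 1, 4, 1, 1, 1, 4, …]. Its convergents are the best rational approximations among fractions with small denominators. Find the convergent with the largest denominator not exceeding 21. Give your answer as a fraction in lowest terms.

a_0 = 2: 2/1  (≤ bound)
a_1 = 1: 3/1  (≤ bound)
a_2 = 1: 5/2  (≤ bound)
a_3 = 1: 8/3  (≤ bound)
a_4 = 4: 37/14  (≤ bound)
a_5 = 1: 45/17  (≤ bound)
a_6 = 1: 82/31  (> 21, stop)

45/17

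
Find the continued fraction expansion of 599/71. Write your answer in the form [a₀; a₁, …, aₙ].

⌊599/71⌋ = 8, remainder 31
⌊71/31⌋ = 2, remainder 9
⌊31/9⌋ = 3, remainder 4
⌊9/4⌋ = 2, remainder 1
⌊4/1⌋ = 4, remainder 0

[8; 2, 3, 2, 4]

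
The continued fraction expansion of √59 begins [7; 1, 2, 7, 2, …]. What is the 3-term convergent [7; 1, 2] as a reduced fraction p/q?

23/3

Start with 2.
1 + 1/(2/1) = 1 + 1/2 = 3/2
7 + 1/(3/2) = 7 + 2/3 = 23/3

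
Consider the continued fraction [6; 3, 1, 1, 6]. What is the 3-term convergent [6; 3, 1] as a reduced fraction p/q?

a_0 = 6: 6/1
a_1 = 3: 19/3
a_2 = 1: 25/4

25/4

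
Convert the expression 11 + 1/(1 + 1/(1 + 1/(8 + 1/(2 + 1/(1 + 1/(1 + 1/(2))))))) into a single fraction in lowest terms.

2663/231

Start with 2.
1 + 1/(2/1) = 1 + 1/2 = 3/2
1 + 1/(3/2) = 1 + 2/3 = 5/3
2 + 1/(5/3) = 2 + 3/5 = 13/5
8 + 1/(13/5) = 8 + 5/13 = 109/13
1 + 1/(109/13) = 1 + 13/109 = 122/109
1 + 1/(122/109) = 1 + 109/122 = 231/122
11 + 1/(231/122) = 11 + 122/231 = 2663/231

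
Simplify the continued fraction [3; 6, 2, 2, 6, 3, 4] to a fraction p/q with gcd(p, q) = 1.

8815/2793

Use the convergent recurrence hₖ = aₖ·hₖ₋₁ + hₖ₋₂ (and likewise for the denominators kₖ):
a_0 = 3: 3/1
a_1 = 6: 19/6
a_2 = 2: 41/13
a_3 = 2: 101/32
a_4 = 6: 647/205
a_5 = 3: 2042/647
a_6 = 4: 8815/2793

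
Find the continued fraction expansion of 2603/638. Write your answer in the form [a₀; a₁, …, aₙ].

2603 ÷ 638 → quotient 4, remainder 51
638 ÷ 51 → quotient 12, remainder 26
51 ÷ 26 → quotient 1, remainder 25
26 ÷ 25 → quotient 1, remainder 1
25 ÷ 1 → quotient 25, remainder 0

[4; 12, 1, 1, 25]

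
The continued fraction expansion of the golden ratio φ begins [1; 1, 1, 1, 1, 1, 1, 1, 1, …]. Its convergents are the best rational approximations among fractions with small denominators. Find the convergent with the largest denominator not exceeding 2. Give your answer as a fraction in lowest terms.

3/2

a_0 = 1: 1/1  (≤ bound)
a_1 = 1: 2/1  (≤ bound)
a_2 = 1: 3/2  (≤ bound)
a_3 = 1: 5/3  (> 2, stop)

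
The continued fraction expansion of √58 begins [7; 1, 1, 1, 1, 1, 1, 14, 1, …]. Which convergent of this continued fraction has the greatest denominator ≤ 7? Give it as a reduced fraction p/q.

List convergents until the denominator exceeds the bound:
a_0 = 7: 7/1  (≤ bound)
a_1 = 1: 8/1  (≤ bound)
a_2 = 1: 15/2  (≤ bound)
a_3 = 1: 23/3  (≤ bound)
a_4 = 1: 38/5  (≤ bound)
a_5 = 1: 61/8  (> 7, stop)

38/5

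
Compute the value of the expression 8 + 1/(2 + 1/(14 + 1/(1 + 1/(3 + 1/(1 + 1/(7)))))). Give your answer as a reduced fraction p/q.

10121/1193

a_0 = 8: 8/1
a_1 = 2: 17/2
a_2 = 14: 246/29
a_3 = 1: 263/31
a_4 = 3: 1035/122
a_5 = 1: 1298/153
a_6 = 7: 10121/1193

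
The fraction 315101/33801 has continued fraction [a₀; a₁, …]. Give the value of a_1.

315101 ÷ 33801 → quotient 9, remainder 10892
33801 ÷ 10892 → quotient 3, remainder 1125

3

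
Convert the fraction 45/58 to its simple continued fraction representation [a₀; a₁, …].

45 = 0·58 + 45, so a_0 = 0
58 = 1·45 + 13, so a_1 = 1
45 = 3·13 + 6, so a_2 = 3
13 = 2·6 + 1, so a_3 = 2
6 = 6·1 + 0, so a_4 = 6

[0; 1, 3, 2, 6]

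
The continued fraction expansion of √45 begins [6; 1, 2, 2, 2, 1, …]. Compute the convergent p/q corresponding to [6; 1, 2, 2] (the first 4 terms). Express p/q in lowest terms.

a_0 = 6: 6/1
a_1 = 1: 7/1
a_2 = 2: 20/3
a_3 = 2: 47/7

47/7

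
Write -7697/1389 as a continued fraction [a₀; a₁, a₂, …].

Apply division with remainder until the remainder is 0:
⌊-7697/1389⌋ = -6, remainder 637
⌊1389/637⌋ = 2, remainder 115
⌊637/115⌋ = 5, remainder 62
⌊115/62⌋ = 1, remainder 53
⌊62/53⌋ = 1, remainder 9
⌊53/9⌋ = 5, remainder 8
⌊9/8⌋ = 1, remainder 1
⌊8/1⌋ = 8, remainder 0

[-6; 2, 5, 1, 1, 5, 1, 8]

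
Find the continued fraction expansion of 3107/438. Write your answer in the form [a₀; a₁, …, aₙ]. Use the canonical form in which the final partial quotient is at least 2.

3107 = 7·438 + 41, so a_0 = 7
438 = 10·41 + 28, so a_1 = 10
41 = 1·28 + 13, so a_2 = 1
28 = 2·13 + 2, so a_3 = 2
13 = 6·2 + 1, so a_4 = 6
2 = 2·1 + 0, so a_5 = 2

[7; 10, 1, 2, 6, 2]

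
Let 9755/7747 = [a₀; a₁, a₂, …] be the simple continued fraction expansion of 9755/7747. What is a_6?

⌊9755/7747⌋ = 1, remainder 2008
⌊7747/2008⌋ = 3, remainder 1723
⌊2008/1723⌋ = 1, remainder 285
⌊1723/285⌋ = 6, remainder 13
⌊285/13⌋ = 21, remainder 12
⌊13/12⌋ = 1, remainder 1
⌊12/1⌋ = 12, remainder 0

12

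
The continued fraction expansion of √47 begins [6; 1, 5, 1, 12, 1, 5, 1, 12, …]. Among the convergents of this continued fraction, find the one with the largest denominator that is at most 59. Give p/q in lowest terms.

List convergents until the denominator exceeds the bound:
a_0 = 6: 6/1  (≤ bound)
a_1 = 1: 7/1  (≤ bound)
a_2 = 5: 41/6  (≤ bound)
a_3 = 1: 48/7  (≤ bound)
a_4 = 12: 617/90  (> 59, stop)

48/7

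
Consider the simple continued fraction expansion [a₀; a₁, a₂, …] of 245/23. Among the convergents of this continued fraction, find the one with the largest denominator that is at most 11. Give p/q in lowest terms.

32/3

a_0 = 10: 10/1  (≤ bound)
a_1 = 1: 11/1  (≤ bound)
a_2 = 1: 21/2  (≤ bound)
a_3 = 1: 32/3  (≤ bound)
a_4 = 7: 245/23  (> 11, stop)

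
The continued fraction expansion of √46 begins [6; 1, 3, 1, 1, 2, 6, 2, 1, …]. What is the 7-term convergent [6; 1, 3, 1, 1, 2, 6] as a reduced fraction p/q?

Build up convergents one term at a time:
a_0 = 6: 6/1
a_1 = 1: 7/1
a_2 = 3: 27/4
a_3 = 1: 34/5
a_4 = 1: 61/9
a_5 = 2: 156/23
a_6 = 6: 997/147

997/147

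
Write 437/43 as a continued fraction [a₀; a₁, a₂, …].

437 ÷ 43 → quotient 10, remainder 7
43 ÷ 7 → quotient 6, remainder 1
7 ÷ 1 → quotient 7, remainder 0

[10; 6, 7]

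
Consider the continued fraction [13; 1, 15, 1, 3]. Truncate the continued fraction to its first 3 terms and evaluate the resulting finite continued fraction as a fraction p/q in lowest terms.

223/16

Use the convergent recurrence hₖ = aₖ·hₖ₋₁ + hₖ₋₂ (and likewise for the denominators kₖ):
a_0 = 13: 13/1
a_1 = 1: 14/1
a_2 = 15: 223/16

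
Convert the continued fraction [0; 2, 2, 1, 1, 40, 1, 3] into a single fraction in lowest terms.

Use the convergent recurrence hₖ = aₖ·hₖ₋₁ + hₖ₋₂ (and likewise for the denominators kₖ):
a_0 = 0: 0/1
a_1 = 2: 1/2
a_2 = 2: 2/5
a_3 = 1: 3/7
a_4 = 1: 5/12
a_5 = 40: 203/487
a_6 = 1: 208/499
a_7 = 3: 827/1984

827/1984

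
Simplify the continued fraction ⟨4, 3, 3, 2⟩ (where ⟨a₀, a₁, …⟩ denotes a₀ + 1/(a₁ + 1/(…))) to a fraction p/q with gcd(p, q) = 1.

Start with 2.
3 + 1/(2/1) = 3 + 1/2 = 7/2
3 + 1/(7/2) = 3 + 2/7 = 23/7
4 + 1/(23/7) = 4 + 7/23 = 99/23

99/23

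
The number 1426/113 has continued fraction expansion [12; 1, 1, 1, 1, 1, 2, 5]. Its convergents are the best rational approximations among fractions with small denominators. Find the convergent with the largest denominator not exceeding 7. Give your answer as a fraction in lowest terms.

a_0 = 12: 12/1  (≤ bound)
a_1 = 1: 13/1  (≤ bound)
a_2 = 1: 25/2  (≤ bound)
a_3 = 1: 38/3  (≤ bound)
a_4 = 1: 63/5  (≤ bound)
a_5 = 1: 101/8  (> 7, stop)

63/5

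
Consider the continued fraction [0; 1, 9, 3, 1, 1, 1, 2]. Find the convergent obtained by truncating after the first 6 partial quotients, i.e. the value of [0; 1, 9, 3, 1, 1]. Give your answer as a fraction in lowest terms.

Use the convergent recurrence hₖ = aₖ·hₖ₋₁ + hₖ₋₂ (and likewise for the denominators kₖ):
a_0 = 0: 0/1
a_1 = 1: 1/1
a_2 = 9: 9/10
a_3 = 3: 28/31
a_4 = 1: 37/41
a_5 = 1: 65/72

65/72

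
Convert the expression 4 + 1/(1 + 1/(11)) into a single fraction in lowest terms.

59/12

a_0 = 4: 4/1
a_1 = 1: 5/1
a_2 = 11: 59/12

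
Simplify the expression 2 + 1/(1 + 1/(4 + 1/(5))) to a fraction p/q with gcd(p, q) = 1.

73/26

Collapse the nested fraction from the inside out:
Start with 5.
4 + 1/(5/1) = 4 + 1/5 = 21/5
1 + 1/(21/5) = 1 + 5/21 = 26/21
2 + 1/(26/21) = 2 + 21/26 = 73/26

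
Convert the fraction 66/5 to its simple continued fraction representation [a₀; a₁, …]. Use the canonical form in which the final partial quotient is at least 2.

[13; 5]

Repeatedly divide and take the remainder:
66 ÷ 5 → quotient 13, remainder 1
5 ÷ 1 → quotient 5, remainder 0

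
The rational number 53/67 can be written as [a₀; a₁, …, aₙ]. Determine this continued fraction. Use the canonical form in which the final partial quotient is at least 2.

[0; 1, 3, 1, 3, 1, 2]

53 = 0·67 + 53, so a_0 = 0
67 = 1·53 + 14, so a_1 = 1
53 = 3·14 + 11, so a_2 = 3
14 = 1·11 + 3, so a_3 = 1
11 = 3·3 + 2, so a_4 = 3
3 = 1·2 + 1, so a_5 = 1
2 = 2·1 + 0, so a_6 = 2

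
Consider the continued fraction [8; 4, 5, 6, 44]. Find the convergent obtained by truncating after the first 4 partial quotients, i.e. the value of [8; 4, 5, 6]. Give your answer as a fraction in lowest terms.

1071/130

a_0 = 8: 8/1
a_1 = 4: 33/4
a_2 = 5: 173/21
a_3 = 6: 1071/130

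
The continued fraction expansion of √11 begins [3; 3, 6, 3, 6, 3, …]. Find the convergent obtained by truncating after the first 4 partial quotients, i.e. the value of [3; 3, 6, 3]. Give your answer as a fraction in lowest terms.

Build up convergents one term at a time:
a_0 = 3: 3/1
a_1 = 3: 10/3
a_2 = 6: 63/19
a_3 = 3: 199/60

199/60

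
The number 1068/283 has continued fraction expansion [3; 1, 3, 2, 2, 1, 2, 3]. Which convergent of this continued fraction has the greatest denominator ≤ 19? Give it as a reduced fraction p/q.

List convergents until the denominator exceeds the bound:
a_0 = 3: 3/1  (≤ bound)
a_1 = 1: 4/1  (≤ bound)
a_2 = 3: 15/4  (≤ bound)
a_3 = 2: 34/9  (≤ bound)
a_4 = 2: 83/22  (> 19, stop)

34/9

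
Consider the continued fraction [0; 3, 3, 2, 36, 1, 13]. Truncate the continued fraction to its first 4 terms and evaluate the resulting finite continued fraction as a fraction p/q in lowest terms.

7/23

a_0 = 0: 0/1
a_1 = 3: 1/3
a_2 = 3: 3/10
a_3 = 2: 7/23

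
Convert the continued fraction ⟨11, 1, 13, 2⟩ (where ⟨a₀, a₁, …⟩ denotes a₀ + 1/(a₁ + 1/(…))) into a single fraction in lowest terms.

Collapse the nested fraction from the inside out:
Start with 2.
13 + 1/(2/1) = 13 + 1/2 = 27/2
1 + 1/(27/2) = 1 + 2/27 = 29/27
11 + 1/(29/27) = 11 + 27/29 = 346/29

346/29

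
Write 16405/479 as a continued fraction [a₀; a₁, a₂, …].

[34; 4, 39, 1, 2]

Repeatedly divide and take the remainder:
⌊16405/479⌋ = 34, remainder 119
⌊479/119⌋ = 4, remainder 3
⌊119/3⌋ = 39, remainder 2
⌊3/2⌋ = 1, remainder 1
⌊2/1⌋ = 2, remainder 0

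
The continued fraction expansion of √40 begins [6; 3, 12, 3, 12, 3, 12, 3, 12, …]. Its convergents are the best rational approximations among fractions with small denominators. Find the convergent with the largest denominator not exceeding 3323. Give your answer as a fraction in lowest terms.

8886/1405

a_0 = 6: 6/1  (≤ bound)
a_1 = 3: 19/3  (≤ bound)
a_2 = 12: 234/37  (≤ bound)
a_3 = 3: 721/114  (≤ bound)
a_4 = 12: 8886/1405  (≤ bound)
a_5 = 3: 27379/4329  (> 3323, stop)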